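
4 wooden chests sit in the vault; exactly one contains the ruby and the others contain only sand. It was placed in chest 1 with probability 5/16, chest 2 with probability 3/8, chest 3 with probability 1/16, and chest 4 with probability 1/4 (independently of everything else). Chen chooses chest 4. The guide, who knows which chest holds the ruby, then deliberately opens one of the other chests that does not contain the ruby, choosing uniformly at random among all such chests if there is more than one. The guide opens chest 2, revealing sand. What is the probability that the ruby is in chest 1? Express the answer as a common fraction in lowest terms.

Apply Bayes' rule, conditioning on where the ruby actually is.
If it is in chest 1 (prior 5/16): the guide has 2 equally likely choices, so probability 1/2; weight (5/16)·(1/2) = 5/32.
If it is in chest 2 (prior 3/8): the guide opened chest 2, so this case is ruled out; weight (3/8)·0 = 0.
If it is in chest 3 (prior 1/16): the guide has 2 equally likely choices, so probability 1/2; weight (1/16)·(1/2) = 1/32.
If it is in chest 4 (prior 1/4): the guide has 3 equally likely choices, so probability 1/3; weight (1/4)·(1/3) = 1/12.
The weights sum to 13/48.
So P(the ruby in chest 1 | the guide opened chest 2) = (5/32) / (13/48) = 15/26.

15/26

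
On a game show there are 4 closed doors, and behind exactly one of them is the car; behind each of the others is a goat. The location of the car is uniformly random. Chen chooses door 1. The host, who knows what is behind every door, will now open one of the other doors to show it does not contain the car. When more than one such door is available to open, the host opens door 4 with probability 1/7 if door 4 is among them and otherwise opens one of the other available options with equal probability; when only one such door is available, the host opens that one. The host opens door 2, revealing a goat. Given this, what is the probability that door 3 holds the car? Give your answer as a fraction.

Condition on the true location of the car.
If it is behind door 1 (prior 1/4): door 4 is available but not opened; door 2 gets probability (1 − 1/7)/2 = 3/7; weight (1/4)·(3/7) = 3/28.
If it is behind door 2 (prior 1/4): the host opened door 2, so this case is ruled out; weight (1/4)·0 = 0.
If it is behind door 3 (prior 1/4): door 4 is available but not opened, probability 6/7; weight (1/4)·(6/7) = 3/14.
If it is behind door 4 (prior 1/4): door 4 holds the prize so is unavailable; the host chooses uniformly among the 2 others, probability 1/2; weight (1/4)·(1/2) = 1/8.
The weights sum to 25/56.
So P(the car behind door 3 | the host opened door 2) = (3/14) / (25/56) = 12/25.

12/25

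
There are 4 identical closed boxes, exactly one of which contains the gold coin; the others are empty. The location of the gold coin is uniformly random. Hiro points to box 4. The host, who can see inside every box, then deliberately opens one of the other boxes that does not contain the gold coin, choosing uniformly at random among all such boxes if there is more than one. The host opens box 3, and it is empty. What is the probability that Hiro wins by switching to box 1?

3/8

Condition on the true location of the gold coin.
If it is in either of boxes 1 and 2 (prior 1/4 each): the host has 2 equally likely choices, so probability 1/2; weight (1/4)·(1/2) = 1/8 each.
If it is in box 3 (prior 1/4): the host opened box 3, so this case is ruled out; weight (1/4)·0 = 0.
If it is in box 4 (prior 1/4): the host has 3 equally likely choices, so probability 1/3; weight (1/4)·(1/3) = 1/12.
The weights sum to 1/3.
So P(the gold coin in box 1 | the host opened box 3) = (1/8) / (1/3) = 3/8.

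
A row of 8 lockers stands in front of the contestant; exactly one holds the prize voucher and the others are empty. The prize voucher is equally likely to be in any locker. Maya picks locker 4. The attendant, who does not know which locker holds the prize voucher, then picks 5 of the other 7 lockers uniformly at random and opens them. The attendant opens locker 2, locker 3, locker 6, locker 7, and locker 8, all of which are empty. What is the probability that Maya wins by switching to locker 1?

1/3

Condition on the true location of the prize voucher.
If it is in any of lockers 1, 4, and 5 (prior 1/8 each): the attendant picks exactly this set with probability 1/21 regardless, and none is the prize; weight (1/8)·(1/21) = 1/168 each.
If it is in any of lockers 2, 3, 6, 7, and 8 (prior 1/8 each): that locker was opened and seen not to hold the prize — ruled out; weight (1/8)·0 = 0 each.
The weights sum to 1/56.
So P(the prize voucher in locker 1 | the attendant opened locker 2, locker 3, locker 6, locker 7, and locker 8) = (1/168) / (1/56) = 1/3.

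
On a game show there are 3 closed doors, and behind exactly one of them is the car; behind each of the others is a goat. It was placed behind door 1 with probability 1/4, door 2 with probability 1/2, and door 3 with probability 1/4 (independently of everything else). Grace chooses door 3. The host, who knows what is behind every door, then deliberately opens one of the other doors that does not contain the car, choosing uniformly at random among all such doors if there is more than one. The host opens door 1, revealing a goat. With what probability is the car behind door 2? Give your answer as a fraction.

4/5

Apply Bayes' rule, conditioning on where the car actually is.
If it is behind door 1 (prior 1/4): the host opened door 1, so this case is ruled out; weight (1/4)·0 = 0.
If it is behind door 2 (prior 1/2): the host has no choice, probability 1; weight (1/2)·1 = 1/2.
If it is behind door 3 (prior 1/4): the host has 2 equally likely choices, so probability 1/2; weight (1/4)·(1/2) = 1/8.
The weights sum to 5/8.
So P(the car behind door 2 | the host opened door 1) = (1/2) / (5/8) = 4/5.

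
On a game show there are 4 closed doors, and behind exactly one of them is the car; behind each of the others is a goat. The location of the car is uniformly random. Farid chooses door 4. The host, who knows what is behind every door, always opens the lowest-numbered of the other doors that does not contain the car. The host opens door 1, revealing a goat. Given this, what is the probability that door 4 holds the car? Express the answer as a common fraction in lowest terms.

1/3

Condition on the true location of the car.
If it is behind door 1 (prior 1/4): the host opened door 1, so this case is ruled out; weight (1/4)·0 = 0.
If it is behind any of doors 2, 3, and 4 (prior 1/4 each): door 1 is the lowest-numbered option available, probability 1; weight (1/4)·1 = 1/4 each.
The weights sum to 3/4.
So P(the car behind door 4 | the host opened door 1) = (1/4) / (3/4) = 1/3.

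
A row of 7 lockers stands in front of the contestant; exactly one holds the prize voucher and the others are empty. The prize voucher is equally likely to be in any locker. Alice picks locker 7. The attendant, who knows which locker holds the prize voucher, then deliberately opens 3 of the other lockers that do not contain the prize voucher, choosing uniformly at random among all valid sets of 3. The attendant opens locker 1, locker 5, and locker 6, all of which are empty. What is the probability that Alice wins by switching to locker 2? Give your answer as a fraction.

Consider each possible location of the prize voucher in turn.
If it is in any of lockers 1, 5, and 6 (prior 1/7 each): that locker was opened and seen not to hold the prize — ruled out; weight (1/7)·0 = 0 each.
If it is in any of lockers 2, 3, and 4 (prior 1/7 each): the attendant has 10 equally likely choices, so probability 1/10; weight (1/7)·(1/10) = 1/70 each.
If it is in locker 7 (prior 1/7): the attendant has 20 equally likely choices, so probability 1/20; weight (1/7)·(1/20) = 1/140.
The weights sum to 1/20.
So P(the prize voucher in locker 2 | the attendant opened locker 1, locker 5, and locker 6) = (1/70) / (1/20) = 2/7.

2/7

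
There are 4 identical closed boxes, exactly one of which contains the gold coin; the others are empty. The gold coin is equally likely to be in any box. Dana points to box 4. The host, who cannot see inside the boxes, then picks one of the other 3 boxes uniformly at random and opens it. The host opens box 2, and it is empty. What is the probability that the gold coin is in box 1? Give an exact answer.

Because the host chose which box to open without knowing where the gold coin is, the choice is independent of the prize location. Learning that box 2 does not hold the gold coin simply rules out that one location and leaves the remaining 3 boxes still equally likely by symmetry.
So P(the gold coin in box 1) = 1/3.

1/3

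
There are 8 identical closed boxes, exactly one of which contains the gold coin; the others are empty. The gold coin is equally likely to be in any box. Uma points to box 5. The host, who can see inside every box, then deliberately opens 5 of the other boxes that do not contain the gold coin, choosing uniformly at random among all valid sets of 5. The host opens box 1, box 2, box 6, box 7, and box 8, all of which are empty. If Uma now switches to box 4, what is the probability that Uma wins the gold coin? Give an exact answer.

7/16

Consider each possible location of the gold coin in turn.
If it is in any of boxes 1, 2, 6, 7, and 8 (prior 1/8 each): that box was opened and seen not to hold the prize — ruled out; weight (1/8)·0 = 0 each.
If it is in either of boxes 3 and 4 (prior 1/8 each): the host has 6 equally likely choices, so probability 1/6; weight (1/8)·(1/6) = 1/48 each.
If it is in box 5 (prior 1/8): the host has 21 equally likely choices, so probability 1/21; weight (1/8)·(1/21) = 1/168.
The weights sum to 1/21.
So P(the gold coin in box 4 | the host opened box 1, box 2, box 6, box 7, and box 8) = (1/48) / (1/21) = 7/16.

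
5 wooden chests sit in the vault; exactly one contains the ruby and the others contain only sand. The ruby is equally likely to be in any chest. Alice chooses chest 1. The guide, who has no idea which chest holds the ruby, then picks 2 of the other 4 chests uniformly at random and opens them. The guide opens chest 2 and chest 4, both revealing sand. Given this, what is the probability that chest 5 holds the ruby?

1/3

Apply Bayes' rule, conditioning on where the ruby actually is.
If it is in any of chests 1, 3, and 5 (prior 1/5 each): the guide picks exactly this set with probability 1/6 regardless, and none is the prize; weight (1/5)·(1/6) = 1/30 each.
If it is in either of chests 2 and 4 (prior 1/5 each): that chest was opened and seen not to hold the prize — ruled out; weight (1/5)·0 = 0 each.
The weights sum to 1/10.
So P(the ruby in chest 5 | the guide opened chest 2 and chest 4) = (1/30) / (1/10) = 1/3.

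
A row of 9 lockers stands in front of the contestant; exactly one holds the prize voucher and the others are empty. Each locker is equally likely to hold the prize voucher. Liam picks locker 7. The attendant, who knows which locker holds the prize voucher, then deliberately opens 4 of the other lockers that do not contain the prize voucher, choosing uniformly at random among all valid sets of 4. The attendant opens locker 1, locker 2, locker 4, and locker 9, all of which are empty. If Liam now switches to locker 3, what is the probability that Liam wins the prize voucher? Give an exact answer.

Consider each possible location of the prize voucher in turn.
If it is in any of lockers 1, 2, 4, and 9 (prior 1/9 each): that locker was opened and seen not to hold the prize — ruled out; weight (1/9)·0 = 0 each.
If it is in any of lockers 3, 5, 6, and 8 (prior 1/9 each): the attendant has 35 equally likely choices, so probability 1/35; weight (1/9)·(1/35) = 1/315 each.
If it is in locker 7 (prior 1/9): the attendant has 70 equally likely choices, so probability 1/70; weight (1/9)·(1/70) = 1/630.
The weights sum to 1/70.
So P(the prize voucher in locker 3 | the attendant opened locker 1, locker 2, locker 4, and locker 9) = (1/315) / (1/70) = 2/9.

2/9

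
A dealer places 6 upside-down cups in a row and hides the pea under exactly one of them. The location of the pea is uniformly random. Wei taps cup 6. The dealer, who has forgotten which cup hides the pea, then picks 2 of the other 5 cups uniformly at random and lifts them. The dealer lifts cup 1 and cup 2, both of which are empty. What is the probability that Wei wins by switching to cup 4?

Consider each possible location of the pea in turn.
If it is under either of cups 1 and 2 (prior 1/6 each): that cup was opened and seen not to hold the prize — ruled out; weight (1/6)·0 = 0 each.
If it is under any of cups 3, 4, 5, and 6 (prior 1/6 each): the dealer picks exactly this set with probability 1/10 regardless, and none is the prize; weight (1/6)·(1/10) = 1/60 each.
The weights sum to 1/15.
So P(the pea under cup 4 | the dealer opened cup 1 and cup 2) = (1/60) / (1/15) = 1/4.

1/4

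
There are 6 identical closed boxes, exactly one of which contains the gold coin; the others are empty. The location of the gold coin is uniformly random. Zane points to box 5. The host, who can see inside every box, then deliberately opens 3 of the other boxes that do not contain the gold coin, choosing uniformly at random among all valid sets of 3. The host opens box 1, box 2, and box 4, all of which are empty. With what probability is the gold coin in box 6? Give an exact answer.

5/12

Consider each possible location of the gold coin in turn.
If it is in any of boxes 1, 2, and 4 (prior 1/6 each): that box was opened and seen not to hold the prize — ruled out; weight (1/6)·0 = 0 each.
If it is in either of boxes 3 and 6 (prior 1/6 each): the host has 4 equally likely choices, so probability 1/4; weight (1/6)·(1/4) = 1/24 each.
If it is in box 5 (prior 1/6): the host has 10 equally likely choices, so probability 1/10; weight (1/6)·(1/10) = 1/60.
The weights sum to 1/10.
So P(the gold coin in box 6 | the host opened box 1, box 2, and box 4) = (1/24) / (1/10) = 5/12.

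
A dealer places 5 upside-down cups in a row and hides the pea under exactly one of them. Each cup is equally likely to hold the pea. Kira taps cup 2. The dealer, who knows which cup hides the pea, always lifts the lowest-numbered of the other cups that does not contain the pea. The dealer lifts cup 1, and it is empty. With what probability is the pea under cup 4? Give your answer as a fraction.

1/4

Consider each possible location of the pea in turn.
If it is under cup 1 (prior 1/5): the dealer opened cup 1, so this case is ruled out; weight (1/5)·0 = 0.
If it is under any of cups 2, 3, 4, and 5 (prior 1/5 each): cup 1 is the lowest-numbered option available, probability 1; weight (1/5)·1 = 1/5 each.
The weights sum to 4/5.
So P(the pea under cup 4 | the dealer opened cup 1) = (1/5) / (4/5) = 1/4.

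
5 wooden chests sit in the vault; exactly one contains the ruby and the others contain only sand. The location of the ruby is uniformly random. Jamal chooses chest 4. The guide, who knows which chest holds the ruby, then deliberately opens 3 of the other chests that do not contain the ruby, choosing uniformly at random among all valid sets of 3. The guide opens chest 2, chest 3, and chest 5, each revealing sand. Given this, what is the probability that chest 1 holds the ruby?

4/5

Apply Bayes' rule, conditioning on where the ruby actually is.
If it is in chest 1 (prior 1/5): the guide has no choice, probability 1; weight (1/5)·1 = 1/5.
If it is in any of chests 2, 3, and 5 (prior 1/5 each): that chest was opened and seen not to hold the prize — ruled out; weight (1/5)·0 = 0 each.
If it is in chest 4 (prior 1/5): the guide has 4 equally likely choices, so probability 1/4; weight (1/5)·(1/4) = 1/20.
The weights sum to 1/4.
So P(the ruby in chest 1 | the guide opened chest 2, chest 3, and chest 5) = (1/5) / (1/4) = 4/5.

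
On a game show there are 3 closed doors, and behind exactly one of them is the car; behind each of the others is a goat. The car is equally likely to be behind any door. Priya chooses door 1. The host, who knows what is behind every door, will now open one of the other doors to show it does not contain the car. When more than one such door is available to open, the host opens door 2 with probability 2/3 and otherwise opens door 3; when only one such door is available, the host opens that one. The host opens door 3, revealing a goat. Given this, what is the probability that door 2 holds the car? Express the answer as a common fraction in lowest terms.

3/4

Consider each possible location of the car in turn.
If it is behind door 1 (prior 1/3): door 2 is available but not opened, probability 1/3; weight (1/3)·(1/3) = 1/9.
If it is behind door 2 (prior 1/3): only door 3 is available, probability 1; weight (1/3)·1 = 1/3.
If it is behind door 3 (prior 1/3): the host opened door 3, so this case is ruled out; weight (1/3)·0 = 0.
The weights sum to 4/9.
So P(the car behind door 2 | the host opened door 3) = (1/3) / (4/9) = 3/4.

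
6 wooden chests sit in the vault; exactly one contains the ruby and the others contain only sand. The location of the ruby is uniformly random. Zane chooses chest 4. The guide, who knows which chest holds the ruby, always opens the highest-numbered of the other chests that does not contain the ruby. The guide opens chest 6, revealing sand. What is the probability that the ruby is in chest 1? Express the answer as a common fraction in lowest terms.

1/5

Condition on the true location of the ruby.
If it is in any of chests 1, 2, 3, 4, and 5 (prior 1/6 each): chest 6 is the highest-numbered option available, probability 1; weight (1/6)·1 = 1/6 each.
If it is in chest 6 (prior 1/6): the guide opened chest 6, so this case is ruled out; weight (1/6)·0 = 0.
The weights sum to 5/6.
So P(the ruby in chest 1 | the guide opened chest 6) = (1/6) / (5/6) = 1/5.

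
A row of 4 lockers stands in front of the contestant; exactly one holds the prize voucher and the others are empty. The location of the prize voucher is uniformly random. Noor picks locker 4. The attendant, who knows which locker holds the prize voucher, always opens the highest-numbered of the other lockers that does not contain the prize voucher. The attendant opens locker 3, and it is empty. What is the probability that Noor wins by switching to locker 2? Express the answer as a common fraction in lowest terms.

Consider each possible location of the prize voucher in turn.
If it is in any of lockers 1, 2, and 4 (prior 1/4 each): locker 3 is the highest-numbered option available, probability 1; weight (1/4)·1 = 1/4 each.
If it is in locker 3 (prior 1/4): the attendant opened locker 3, so this case is ruled out; weight (1/4)·0 = 0.
The weights sum to 3/4.
So P(the prize voucher in locker 2 | the attendant opened locker 3) = (1/4) / (3/4) = 1/3.

1/3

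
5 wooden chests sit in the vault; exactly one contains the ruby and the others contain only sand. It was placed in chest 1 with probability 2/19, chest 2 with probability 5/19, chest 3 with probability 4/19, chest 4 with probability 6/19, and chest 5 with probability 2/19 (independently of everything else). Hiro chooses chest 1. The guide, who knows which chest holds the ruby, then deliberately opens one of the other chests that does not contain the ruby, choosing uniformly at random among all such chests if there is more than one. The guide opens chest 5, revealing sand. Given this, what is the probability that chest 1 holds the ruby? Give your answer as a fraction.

Condition on the true location of the ruby.
If it is in chest 1 (prior 2/19): the guide has 4 equally likely choices, so probability 1/4; weight (2/19)·(1/4) = 1/38.
If it is in chest 2 (prior 5/19): the guide has 3 equally likely choices, so probability 1/3; weight (5/19)·(1/3) = 5/57.
If it is in chest 3 (prior 4/19): the guide has 3 equally likely choices, so probability 1/3; weight (4/19)·(1/3) = 4/57.
If it is in chest 4 (prior 6/19): the guide has 3 equally likely choices, so probability 1/3; weight (6/19)·(1/3) = 2/19.
If it is in chest 5 (prior 2/19): the guide opened chest 5, so this case is ruled out; weight (2/19)·0 = 0.
The weights sum to 11/38.
So P(the ruby in chest 1 | the guide opened chest 5) = (1/38) / (11/38) = 1/11.

1/11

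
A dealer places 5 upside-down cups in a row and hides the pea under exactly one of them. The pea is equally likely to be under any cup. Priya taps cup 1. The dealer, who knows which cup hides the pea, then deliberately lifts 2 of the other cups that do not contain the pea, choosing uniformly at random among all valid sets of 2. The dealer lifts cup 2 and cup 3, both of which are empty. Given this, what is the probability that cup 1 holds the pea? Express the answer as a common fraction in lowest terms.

1/5

Condition on the true location of the pea.
If it is under cup 1 (prior 1/5): the dealer has 6 equally likely choices, so probability 1/6; weight (1/5)·(1/6) = 1/30.
If it is under either of cups 2 and 3 (prior 1/5 each): that cup was opened and seen not to hold the prize — ruled out; weight (1/5)·0 = 0 each.
If it is under either of cups 4 and 5 (prior 1/5 each): the dealer has 3 equally likely choices, so probability 1/3; weight (1/5)·(1/3) = 1/15 each.
The weights sum to 1/6.
So P(the pea under cup 1 | the dealer opened cup 2 and cup 3) = (1/30) / (1/6) = 1/5.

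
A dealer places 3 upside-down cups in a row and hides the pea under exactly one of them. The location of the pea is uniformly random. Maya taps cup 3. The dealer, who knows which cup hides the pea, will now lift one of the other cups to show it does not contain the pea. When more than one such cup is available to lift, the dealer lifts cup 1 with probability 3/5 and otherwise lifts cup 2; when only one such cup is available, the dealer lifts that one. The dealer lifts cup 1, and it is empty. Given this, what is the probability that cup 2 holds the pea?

Apply Bayes' rule, conditioning on where the pea actually is.
If it is under cup 1 (prior 1/3): the dealer opened cup 1, so this case is ruled out; weight (1/3)·0 = 0.
If it is under cup 2 (prior 1/3): only cup 1 is available, probability 1; weight (1/3)·1 = 1/3.
If it is under cup 3 (prior 1/3): cup 1 is available, opened with probability 3/5; weight (1/3)·(3/5) = 1/5.
The weights sum to 8/15.
So P(the pea under cup 2 | the dealer opened cup 1) = (1/3) / (8/15) = 5/8.

5/8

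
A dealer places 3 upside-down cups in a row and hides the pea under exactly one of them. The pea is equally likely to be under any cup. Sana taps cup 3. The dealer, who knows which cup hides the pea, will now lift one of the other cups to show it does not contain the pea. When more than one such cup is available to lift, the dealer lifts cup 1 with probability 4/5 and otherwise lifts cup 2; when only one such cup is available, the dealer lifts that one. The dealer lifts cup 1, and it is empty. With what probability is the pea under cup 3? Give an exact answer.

4/9

Condition on the true location of the pea.
If it is under cup 1 (prior 1/3): the dealer opened cup 1, so this case is ruled out; weight (1/3)·0 = 0.
If it is under cup 2 (prior 1/3): only cup 1 is available, probability 1; weight (1/3)·1 = 1/3.
If it is under cup 3 (prior 1/3): cup 1 is available, opened with probability 4/5; weight (1/3)·(4/5) = 4/15.
The weights sum to 3/5.
So P(the pea under cup 3 | the dealer opened cup 1) = (4/15) / (3/5) = 4/9.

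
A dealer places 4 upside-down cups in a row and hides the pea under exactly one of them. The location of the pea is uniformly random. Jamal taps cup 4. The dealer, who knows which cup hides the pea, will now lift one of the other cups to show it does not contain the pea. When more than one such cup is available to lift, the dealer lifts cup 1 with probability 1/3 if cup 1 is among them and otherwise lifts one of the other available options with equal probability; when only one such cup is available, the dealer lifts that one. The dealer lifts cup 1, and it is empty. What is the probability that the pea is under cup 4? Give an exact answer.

Condition on the true location of the pea.
If it is under cup 1 (prior 1/4): the dealer opened cup 1, so this case is ruled out; weight (1/4)·0 = 0.
If it is under any of cups 2, 3, and 4 (prior 1/4 each): cup 1 is available, opened with probability 1/3; weight (1/4)·(1/3) = 1/12 each.
The weights sum to 1/4.
So P(the pea under cup 4 | the dealer opened cup 1) = (1/12) / (1/4) = 1/3.

1/3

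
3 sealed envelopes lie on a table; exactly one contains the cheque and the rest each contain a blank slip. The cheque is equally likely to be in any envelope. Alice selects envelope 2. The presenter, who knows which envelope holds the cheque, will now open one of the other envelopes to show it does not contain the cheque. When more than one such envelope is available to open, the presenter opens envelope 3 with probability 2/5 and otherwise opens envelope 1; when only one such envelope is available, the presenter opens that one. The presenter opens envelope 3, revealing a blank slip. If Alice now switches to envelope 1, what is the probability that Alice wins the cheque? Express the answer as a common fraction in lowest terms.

5/7

Apply Bayes' rule, conditioning on where the cheque actually is.
If it is in envelope 1 (prior 1/3): only envelope 3 is available, probability 1; weight (1/3)·1 = 1/3.
If it is in envelope 2 (prior 1/3): envelope 3 is available, opened with probability 2/5; weight (1/3)·(2/5) = 2/15.
If it is in envelope 3 (prior 1/3): the presenter opened envelope 3, so this case is ruled out; weight (1/3)·0 = 0.
The weights sum to 7/15.
So P(the cheque in envelope 1 | the presenter opened envelope 3) = (1/3) / (7/15) = 5/7.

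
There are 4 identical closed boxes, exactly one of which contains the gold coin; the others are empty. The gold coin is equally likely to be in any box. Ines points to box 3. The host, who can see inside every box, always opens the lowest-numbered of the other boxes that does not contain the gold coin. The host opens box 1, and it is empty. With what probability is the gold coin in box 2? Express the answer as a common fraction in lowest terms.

1/3

Condition on the true location of the gold coin.
If it is in box 1 (prior 1/4): the host opened box 1, so this case is ruled out; weight (1/4)·0 = 0.
If it is in any of boxes 2, 3, and 4 (prior 1/4 each): box 1 is the lowest-numbered option available, probability 1; weight (1/4)·1 = 1/4 each.
The weights sum to 3/4.
So P(the gold coin in box 2 | the host opened box 1) = (1/4) / (3/4) = 1/3.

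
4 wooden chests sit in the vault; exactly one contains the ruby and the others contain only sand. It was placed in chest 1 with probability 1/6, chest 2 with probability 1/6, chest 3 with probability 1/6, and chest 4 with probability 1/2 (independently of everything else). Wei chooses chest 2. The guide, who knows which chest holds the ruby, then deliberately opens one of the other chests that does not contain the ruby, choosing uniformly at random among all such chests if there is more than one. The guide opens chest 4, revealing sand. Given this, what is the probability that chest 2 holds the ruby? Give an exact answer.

Condition on the true location of the ruby.
If it is in either of chests 1 and 3 (prior 1/6 each): the guide has 2 equally likely choices, so probability 1/2; weight (1/6)·(1/2) = 1/12 each.
If it is in chest 2 (prior 1/6): the guide has 3 equally likely choices, so probability 1/3; weight (1/6)·(1/3) = 1/18.
If it is in chest 4 (prior 1/2): the guide opened chest 4, so this case is ruled out; weight (1/2)·0 = 0.
The weights sum to 2/9.
So P(the ruby in chest 2 | the guide opened chest 4) = (1/18) / (2/9) = 1/4.

1/4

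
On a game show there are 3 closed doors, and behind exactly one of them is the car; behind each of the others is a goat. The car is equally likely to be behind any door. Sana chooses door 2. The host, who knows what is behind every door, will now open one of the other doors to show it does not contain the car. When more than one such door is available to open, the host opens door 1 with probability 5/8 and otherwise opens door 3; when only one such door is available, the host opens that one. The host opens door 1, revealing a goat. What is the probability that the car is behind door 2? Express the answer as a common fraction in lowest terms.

Apply Bayes' rule, conditioning on where the car actually is.
If it is behind door 1 (prior 1/3): the host opened door 1, so this case is ruled out; weight (1/3)·0 = 0.
If it is behind door 2 (prior 1/3): door 1 is available, opened with probability 5/8; weight (1/3)·(5/8) = 5/24.
If it is behind door 3 (prior 1/3): only door 1 is available, probability 1; weight (1/3)·1 = 1/3.
The weights sum to 13/24.
So P(the car behind door 2 | the host opened door 1) = (5/24) / (13/24) = 5/13.

5/13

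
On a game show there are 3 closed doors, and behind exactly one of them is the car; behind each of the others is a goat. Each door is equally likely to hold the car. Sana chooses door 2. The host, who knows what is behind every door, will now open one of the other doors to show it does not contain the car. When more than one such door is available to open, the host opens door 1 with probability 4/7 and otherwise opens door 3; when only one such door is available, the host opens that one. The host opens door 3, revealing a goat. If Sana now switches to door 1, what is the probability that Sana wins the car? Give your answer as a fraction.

7/10

Apply Bayes' rule, conditioning on where the car actually is.
If it is behind door 1 (prior 1/3): only door 3 is available, probability 1; weight (1/3)·1 = 1/3.
If it is behind door 2 (prior 1/3): door 1 is available but not opened, probability 3/7; weight (1/3)·(3/7) = 1/7.
If it is behind door 3 (prior 1/3): the host opened door 3, so this case is ruled out; weight (1/3)·0 = 0.
The weights sum to 10/21.
So P(the car behind door 1 | the host opened door 3) = (1/3) / (10/21) = 7/10.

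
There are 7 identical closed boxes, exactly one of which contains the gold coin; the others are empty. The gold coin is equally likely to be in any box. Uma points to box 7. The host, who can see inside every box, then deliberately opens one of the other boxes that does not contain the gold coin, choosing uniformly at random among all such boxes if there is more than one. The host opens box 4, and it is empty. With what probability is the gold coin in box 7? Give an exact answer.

Consider each possible location of the gold coin in turn.
If it is in any of boxes 1, 2, 3, 5, and 6 (prior 1/7 each): the host has 5 equally likely choices, so probability 1/5; weight (1/7)·(1/5) = 1/35 each.
If it is in box 4 (prior 1/7): the host opened box 4, so this case is ruled out; weight (1/7)·0 = 0.
If it is in box 7 (prior 1/7): the host has 6 equally likely choices, so probability 1/6; weight (1/7)·(1/6) = 1/42.
The weights sum to 1/6.
So P(the gold coin in box 7 | the host opened box 4) = (1/42) / (1/6) = 1/7.

1/7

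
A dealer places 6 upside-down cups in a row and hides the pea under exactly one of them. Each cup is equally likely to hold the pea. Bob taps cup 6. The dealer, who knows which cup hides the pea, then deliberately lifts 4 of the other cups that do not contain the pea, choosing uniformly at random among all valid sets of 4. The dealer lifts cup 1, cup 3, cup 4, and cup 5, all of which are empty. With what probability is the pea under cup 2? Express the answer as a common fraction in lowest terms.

Apply Bayes' rule, conditioning on where the pea actually is.
If it is under any of cups 1, 3, 4, and 5 (prior 1/6 each): that cup was opened and seen not to hold the prize — ruled out; weight (1/6)·0 = 0 each.
If it is under cup 2 (prior 1/6): the dealer has no choice, probability 1; weight (1/6)·1 = 1/6.
If it is under cup 6 (prior 1/6): the dealer has 5 equally likely choices, so probability 1/5; weight (1/6)·(1/5) = 1/30.
The weights sum to 1/5.
So P(the pea under cup 2 | the dealer opened cup 1, cup 3, cup 4, and cup 5) = (1/6) / (1/5) = 5/6.

5/6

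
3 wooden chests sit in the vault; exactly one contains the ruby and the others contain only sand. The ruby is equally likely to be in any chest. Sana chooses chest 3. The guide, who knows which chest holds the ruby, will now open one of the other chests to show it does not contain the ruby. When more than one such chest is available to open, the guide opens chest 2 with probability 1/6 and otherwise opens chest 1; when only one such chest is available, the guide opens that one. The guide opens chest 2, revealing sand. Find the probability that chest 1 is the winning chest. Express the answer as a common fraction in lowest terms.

6/7

Consider each possible location of the ruby in turn.
If it is in chest 1 (prior 1/3): only chest 2 is available, probability 1; weight (1/3)·1 = 1/3.
If it is in chest 2 (prior 1/3): the guide opened chest 2, so this case is ruled out; weight (1/3)·0 = 0.
If it is in chest 3 (prior 1/3): chest 2 is available, opened with probability 1/6; weight (1/3)·(1/6) = 1/18.
The weights sum to 7/18.
So P(the ruby in chest 1 | the guide opened chest 2) = (1/3) / (7/18) = 6/7.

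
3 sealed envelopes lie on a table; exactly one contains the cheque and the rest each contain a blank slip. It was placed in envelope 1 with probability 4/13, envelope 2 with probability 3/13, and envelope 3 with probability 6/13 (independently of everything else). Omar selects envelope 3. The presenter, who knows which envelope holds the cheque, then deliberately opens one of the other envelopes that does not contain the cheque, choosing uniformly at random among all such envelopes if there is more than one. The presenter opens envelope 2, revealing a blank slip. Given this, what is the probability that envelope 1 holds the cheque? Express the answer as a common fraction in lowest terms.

Apply Bayes' rule, conditioning on where the cheque actually is.
If it is in envelope 1 (prior 4/13): the presenter has no choice, probability 1; weight (4/13)·1 = 4/13.
If it is in envelope 2 (prior 3/13): the presenter opened envelope 2, so this case is ruled out; weight (3/13)·0 = 0.
If it is in envelope 3 (prior 6/13): the presenter has 2 equally likely choices, so probability 1/2; weight (6/13)·(1/2) = 3/13.
The weights sum to 7/13.
So P(the cheque in envelope 1 | the presenter opened envelope 2) = (4/13) / (7/13) = 4/7.

4/7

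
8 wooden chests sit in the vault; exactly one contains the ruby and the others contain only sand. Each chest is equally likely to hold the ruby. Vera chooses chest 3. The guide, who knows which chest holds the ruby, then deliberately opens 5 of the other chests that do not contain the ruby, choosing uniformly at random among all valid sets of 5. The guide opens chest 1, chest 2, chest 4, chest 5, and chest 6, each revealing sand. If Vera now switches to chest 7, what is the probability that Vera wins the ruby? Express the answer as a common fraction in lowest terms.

Apply Bayes' rule, conditioning on where the ruby actually is.
If it is in any of chests 1, 2, 4, 5, and 6 (prior 1/8 each): that chest was opened and seen not to hold the prize — ruled out; weight (1/8)·0 = 0 each.
If it is in chest 3 (prior 1/8): the guide has 21 equally likely choices, so probability 1/21; weight (1/8)·(1/21) = 1/168.
If it is in either of chests 7 and 8 (prior 1/8 each): the guide has 6 equally likely choices, so probability 1/6; weight (1/8)·(1/6) = 1/48 each.
The weights sum to 1/21.
So P(the ruby in chest 7 | the guide opened chest 1, chest 2, chest 4, chest 5, and chest 6) = (1/48) / (1/21) = 7/16.

7/16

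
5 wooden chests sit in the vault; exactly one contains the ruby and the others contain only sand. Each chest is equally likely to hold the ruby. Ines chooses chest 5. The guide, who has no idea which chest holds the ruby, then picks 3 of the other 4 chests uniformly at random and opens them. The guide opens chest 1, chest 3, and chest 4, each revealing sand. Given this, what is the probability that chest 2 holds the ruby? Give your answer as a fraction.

1/2

Because the guide chose which chests to open without knowing where the ruby is, the choice is independent of the prize location. Learning that none of the 3 opened chests holds the ruby simply rules out those 3 locations and leaves the remaining 2 chests still equally likely by symmetry.
So P(the ruby in chest 2) = 1/2.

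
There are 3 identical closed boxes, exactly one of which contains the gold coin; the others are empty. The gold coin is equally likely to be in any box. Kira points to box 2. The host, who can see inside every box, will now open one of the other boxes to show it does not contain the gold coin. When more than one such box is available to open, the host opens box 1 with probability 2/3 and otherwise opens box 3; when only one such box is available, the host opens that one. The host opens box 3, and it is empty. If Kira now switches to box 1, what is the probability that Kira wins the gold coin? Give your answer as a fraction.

3/4

Consider each possible location of the gold coin in turn.
If it is in box 1 (prior 1/3): only box 3 is available, probability 1; weight (1/3)·1 = 1/3.
If it is in box 2 (prior 1/3): box 1 is available but not opened, probability 1/3; weight (1/3)·(1/3) = 1/9.
If it is in box 3 (prior 1/3): the host opened box 3, so this case is ruled out; weight (1/3)·0 = 0.
The weights sum to 4/9.
So P(the gold coin in box 1 | the host opened box 3) = (1/3) / (4/9) = 3/4.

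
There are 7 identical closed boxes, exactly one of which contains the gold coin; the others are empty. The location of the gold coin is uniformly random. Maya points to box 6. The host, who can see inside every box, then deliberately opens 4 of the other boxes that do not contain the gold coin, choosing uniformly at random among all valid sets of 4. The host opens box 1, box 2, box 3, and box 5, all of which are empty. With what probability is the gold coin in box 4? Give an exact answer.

Consider each possible location of the gold coin in turn.
If it is in any of boxes 1, 2, 3, and 5 (prior 1/7 each): that box was opened and seen not to hold the prize — ruled out; weight (1/7)·0 = 0 each.
If it is in either of boxes 4 and 7 (prior 1/7 each): the host has 5 equally likely choices, so probability 1/5; weight (1/7)·(1/5) = 1/35 each.
If it is in box 6 (prior 1/7): the host has 15 equally likely choices, so probability 1/15; weight (1/7)·(1/15) = 1/105.
The weights sum to 1/15.
So P(the gold coin in box 4 | the host opened box 1, box 2, box 3, and box 5) = (1/35) / (1/15) = 3/7.

3/7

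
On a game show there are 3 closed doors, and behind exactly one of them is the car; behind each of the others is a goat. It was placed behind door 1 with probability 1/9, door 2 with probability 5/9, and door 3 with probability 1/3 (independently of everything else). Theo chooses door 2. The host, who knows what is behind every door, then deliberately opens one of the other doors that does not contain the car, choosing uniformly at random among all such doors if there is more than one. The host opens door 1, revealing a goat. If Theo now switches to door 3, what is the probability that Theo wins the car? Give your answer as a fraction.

6/11

Condition on the true location of the car.
If it is behind door 1 (prior 1/9): the host opened door 1, so this case is ruled out; weight (1/9)·0 = 0.
If it is behind door 2 (prior 5/9): the host has 2 equally likely choices, so probability 1/2; weight (5/9)·(1/2) = 5/18.
If it is behind door 3 (prior 1/3): the host has no choice, probability 1; weight (1/3)·1 = 1/3.
The weights sum to 11/18.
So P(the car behind door 3 | the host opened door 1) = (1/3) / (11/18) = 6/11.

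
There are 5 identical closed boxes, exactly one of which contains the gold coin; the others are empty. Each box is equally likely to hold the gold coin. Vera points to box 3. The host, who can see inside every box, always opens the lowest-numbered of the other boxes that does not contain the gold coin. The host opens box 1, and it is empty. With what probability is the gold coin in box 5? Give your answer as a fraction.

Condition on the true location of the gold coin.
If it is in box 1 (prior 1/5): the host opened box 1, so this case is ruled out; weight (1/5)·0 = 0.
If it is in any of boxes 2, 3, 4, and 5 (prior 1/5 each): box 1 is the lowest-numbered option available, probability 1; weight (1/5)·1 = 1/5 each.
The weights sum to 4/5.
So P(the gold coin in box 5 | the host opened box 1) = (1/5) / (4/5) = 1/4.

1/4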